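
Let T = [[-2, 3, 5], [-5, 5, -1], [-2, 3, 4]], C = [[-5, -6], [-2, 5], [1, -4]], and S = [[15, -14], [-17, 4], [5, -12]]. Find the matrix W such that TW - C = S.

W = [[-1, -3], [-4, -2], [4, -4]]

TW = S + C = [[10, -20], [-19, 9], [6, -16]].
T is on the left of W, so left-multiply by T⁻¹: W = T⁻¹(S + C).
det T = -5, so T⁻¹ = [[-23/5, -3/5, 28/5], [-22/5, -2/5, 27/5], [1, 0, -1]].
W = T⁻¹(S + C) = [[-1, -3], [-4, -2], [4, -4]].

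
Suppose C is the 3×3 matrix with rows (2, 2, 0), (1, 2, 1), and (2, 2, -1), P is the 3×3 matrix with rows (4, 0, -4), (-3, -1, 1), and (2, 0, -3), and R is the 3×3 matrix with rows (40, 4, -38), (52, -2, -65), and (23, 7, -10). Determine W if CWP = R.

W = [[-2, -3, 2], [4, 1, 1], [4, 3, 5]]

Isolating W: multiply by C⁻¹ from the left and P⁻¹ from the right, so W = C⁻¹RP⁻¹.
C has determinant -2; C⁻¹ = [[2, -1, -1], [-3/2, 1, 1], [1, 0, -1]].
det P = 4, so P⁻¹ = [[3/4, 0, -1], [-7/4, -1, 2], [1/2, 0, -1]].
C⁻¹R = [[5, 3, -1], [15, -1, -18], [17, -3, -28]].
W = (C⁻¹R)P⁻¹ = [[-2, -3, 2], [4, 1, 1], [4, 3, 5]].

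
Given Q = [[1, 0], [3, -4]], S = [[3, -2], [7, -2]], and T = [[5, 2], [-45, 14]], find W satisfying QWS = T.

W = [[-3, 2], [-2, 3]]

W = Q⁻¹TS⁻¹ (apply Q⁻¹ on the left and S⁻¹ on the right).
det Q = -4, so Q⁻¹ = [[1, 0], [3/4, -1/4]].
det S = 8, so S⁻¹ = [[-1/4, 1/4], [-7/8, 3/8]].
Q⁻¹T = [[5, 2], [15, -2]].
W = (Q⁻¹T)S⁻¹ = [[-3, 2], [-2, 3]].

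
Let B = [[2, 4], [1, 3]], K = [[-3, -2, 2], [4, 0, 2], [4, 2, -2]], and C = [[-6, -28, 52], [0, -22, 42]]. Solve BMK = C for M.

M = [[-5, -2, -4], [3, 4, -1]]

Left-multiply by B⁻¹ and right-multiply by K⁻¹: M = B⁻¹CK⁻¹.
B has determinant 2; B⁻¹ = [[3/2, -2], [-1/2, 1]].
det K = -4; the adjugate gives K⁻¹ = [[1, 0, 1], [-4, 1/2, -7/2], [-2, 1/2, -2]].
B⁻¹C = [[-9, 2, -6], [3, -8, 16]].
M = (B⁻¹C)K⁻¹ = [[-5, -2, -4], [3, 4, -1]].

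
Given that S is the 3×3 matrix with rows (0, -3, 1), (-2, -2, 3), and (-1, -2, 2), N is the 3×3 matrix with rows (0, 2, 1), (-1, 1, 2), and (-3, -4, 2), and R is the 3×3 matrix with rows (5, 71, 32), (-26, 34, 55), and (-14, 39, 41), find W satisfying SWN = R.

W = [[-1, 1, 1], [-3, -5, 4], [1, 4, 4]]

Left-multiply by S⁻¹ and right-multiply by N⁻¹: W = S⁻¹RN⁻¹.
det S = -1; the adjugate gives S⁻¹ = [[-2, -4, 7], [-1, -1, 2], [-2, -3, 6]].
det N = -1, so N⁻¹ = [[-10, 8, -3], [4, -3, 1], [-7, 6, -2]].
S⁻¹R = [[-4, -5, 3], [-7, -27, -5], [-16, -10, 17]].
W = (S⁻¹R)N⁻¹ = [[-1, 1, 1], [-3, -5, 4], [1, 4, 4]].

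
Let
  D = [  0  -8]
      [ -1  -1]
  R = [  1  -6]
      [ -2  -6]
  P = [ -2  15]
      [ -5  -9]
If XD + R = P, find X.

X = [[-3, 3], [0, 3]]

XD = P − R = [[-3, 21], [-3, -3]].
D is on the right of X, so right-multiply by D⁻¹: X = (P − R)D⁻¹.
det D = -8, so D⁻¹ = [[1/8, -1], [-1/8, 0]].
X = (P − R)D⁻¹ = [[-3, 3], [0, 3]].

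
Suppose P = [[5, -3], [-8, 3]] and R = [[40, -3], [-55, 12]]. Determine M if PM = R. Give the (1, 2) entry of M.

Left-multiplying both sides by P⁻¹ gives M = P⁻¹R.
P has determinant -9; P⁻¹ = [[-1/3, -1/3], [-8/9, -5/9]].
M = P⁻¹R = [[-1/3, -1/3], [-8/9, -5/9]] · [[40, -3], [-55, 12]] = [[5, -3], [-5, -4]].

-3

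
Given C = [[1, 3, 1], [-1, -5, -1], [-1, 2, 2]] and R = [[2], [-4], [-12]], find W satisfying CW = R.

W = [[4], [1], [-5]]

Left-multiplying both sides by C⁻¹ gives W = C⁻¹R.
det C = -6, so C⁻¹ = [[4/3, 2/3, -1/3], [-1/2, -1/2, 0], [7/6, 5/6, 1/3]].
W = C⁻¹R = [[4/3, 2/3, -1/3], [-1/2, -1/2, 0], [7/6, 5/6, 1/3]] · [[2], [-4], [-12]] = [[4], [1], [-5]].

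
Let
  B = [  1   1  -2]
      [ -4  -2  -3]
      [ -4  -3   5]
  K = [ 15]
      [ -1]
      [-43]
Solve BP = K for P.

P = [[3], [2], [-5]]

Left-multiplying both sides by B⁻¹ gives P = B⁻¹K.
det B = 5; the adjugate gives B⁻¹ = [[-19/5, 1/5, -7/5], [32/5, -3/5, 11/5], [4/5, -1/5, 2/5]].
P = B⁻¹K = [[-19/5, 1/5, -7/5], [32/5, -3/5, 11/5], [4/5, -1/5, 2/5]] · [[15], [-1], [-43]] = [[3], [2], [-5]].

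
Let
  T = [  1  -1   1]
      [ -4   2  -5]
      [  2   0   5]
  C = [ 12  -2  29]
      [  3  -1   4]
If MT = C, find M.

Since T sits to the right of M, M = CT⁻¹.
det T = -4, so T⁻¹ = [[-5/2, -5/4, -3/4], [-5/2, -3/4, -1/4], [1, 1/2, 1/2]].
M = CT⁻¹ = [[12, -2, 29], [3, -1, 4]] · [[-5/2, -5/4, -3/4], [-5/2, -3/4, -1/4], [1, 1/2, 1/2]] = [[4, 1, 6], [-1, -1, 0]].

M = [[4, 1, 6], [-1, -1, 0]]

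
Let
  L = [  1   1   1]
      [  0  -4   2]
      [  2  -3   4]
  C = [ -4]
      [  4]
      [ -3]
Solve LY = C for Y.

Y = [[-3], [-1], [0]]

Left-multiplying both sides by L⁻¹ gives Y = L⁻¹C.
L has determinant 2; L⁻¹ = [[-5, -7/2, 3], [2, 1, -1], [4, 5/2, -2]].
Y = L⁻¹C = [[-5, -7/2, 3], [2, 1, -1], [4, 5/2, -2]] · [[-4], [4], [-3]] = [[-3], [-1], [0]].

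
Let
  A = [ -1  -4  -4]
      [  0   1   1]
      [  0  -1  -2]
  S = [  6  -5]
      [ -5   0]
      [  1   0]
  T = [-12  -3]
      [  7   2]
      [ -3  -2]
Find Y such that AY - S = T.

Y = [[-2, 0], [2, 2], [0, 0]]

AY = T + S = [[-6, -8], [2, 2], [-2, -2]].
Since A multiplies Y on the left, Y = A⁻¹(T + S).
A has determinant 1; A⁻¹ = [[-1, -4, 0], [0, 2, 1], [0, -1, -1]].
Y = A⁻¹(T + S) = [[-2, 0], [2, 2], [0, 0]].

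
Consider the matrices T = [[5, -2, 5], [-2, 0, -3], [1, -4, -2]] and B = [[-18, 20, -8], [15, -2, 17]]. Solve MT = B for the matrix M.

Since T sits to the right of M, M = BT⁻¹.
T has determinant -6; T⁻¹ = [[2, 4, -1], [7/6, 5/2, -5/6], [-4/3, -3, 2/3]].
M = BT⁻¹ = [[-18, 20, -8], [15, -2, 17]] · [[2, 4, -1], [7/6, 5/2, -5/6], [-4/3, -3, 2/3]] = [[-2, 2, -4], [5, 4, -2]].

M = [[-2, 2, -4], [5, 4, -2]]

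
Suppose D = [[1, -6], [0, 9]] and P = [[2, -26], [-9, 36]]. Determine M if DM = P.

M = [[-4, -2], [-1, 4]]

Left-multiplying both sides by D⁻¹ gives M = D⁻¹P.
det D = 9, so D⁻¹ = [[1, 2/3], [0, 1/9]].
M = D⁻¹P = [[1, 2/3], [0, 1/9]] · [[2, -26], [-9, 36]] = [[-4, -2], [-1, 4]].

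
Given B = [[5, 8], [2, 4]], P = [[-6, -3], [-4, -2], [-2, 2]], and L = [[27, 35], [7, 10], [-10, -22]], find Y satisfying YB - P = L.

YB = L + P = [[21, 32], [3, 8], [-12, -20]].
Right-multiplying both sides by B⁻¹ gives Y = (L + P)B⁻¹.
B has determinant 4; B⁻¹ = [[1, -2], [-1/2, 5/4]].
Y = (L + P)B⁻¹ = [[5, -2], [-1, 4], [-2, -1]].

Y = [[5, -2], [-1, 4], [-2, -1]]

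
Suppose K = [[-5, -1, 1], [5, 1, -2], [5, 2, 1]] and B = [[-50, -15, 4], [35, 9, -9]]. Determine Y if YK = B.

Since K sits to the right of Y, Y = BK⁻¹.
det K = -5, so K⁻¹ = [[-1, -3/5, -1/5], [3, 2, 1], [-1, -1, 0]].
Y = BK⁻¹ = [[-50, -15, 4], [35, 9, -9]] · [[-1, -3/5, -1/5], [3, 2, 1], [-1, -1, 0]] = [[1, -4, -5], [1, 6, 2]].

Y = [[1, -4, -5], [1, 6, 2]]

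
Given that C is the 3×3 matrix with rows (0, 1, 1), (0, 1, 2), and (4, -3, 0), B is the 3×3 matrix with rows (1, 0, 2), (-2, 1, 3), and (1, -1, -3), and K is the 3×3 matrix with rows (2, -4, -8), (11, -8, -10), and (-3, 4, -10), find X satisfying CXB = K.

X = [[-5, 0, -1], [-3, 4, 4], [5, 0, 4]]

Isolating X: multiply by C⁻¹ from the left and B⁻¹ from the right, so X = C⁻¹KB⁻¹.
C has determinant 4; C⁻¹ = [[3/2, -3/4, 1/4], [2, -1, 0], [-1, 1, 0]].
det B = 2; the adjugate gives B⁻¹ = [[0, -1, -1], [-3/2, -5/2, -7/2], [1/2, 1/2, 1/2]].
C⁻¹K = [[-6, 1, -7], [-7, 0, -6], [9, -4, -2]].
X = (C⁻¹K)B⁻¹ = [[-5, 0, -1], [-3, 4, 4], [5, 0, 4]].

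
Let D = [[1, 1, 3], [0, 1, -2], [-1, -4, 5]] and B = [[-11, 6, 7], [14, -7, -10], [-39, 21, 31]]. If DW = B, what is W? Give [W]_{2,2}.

Since D multiplies W on the left, W = D⁻¹B.
D has determinant 2; D⁻¹ = [[-3/2, -17/2, -5/2], [1, 4, 1], [1/2, 3/2, 1/2]].
W = D⁻¹B = [[-3/2, -17/2, -5/2], [1, 4, 1], [1/2, 3/2, 1/2]] · [[-11, 6, 7], [14, -7, -10], [-39, 21, 31]] = [[-5, -2, -3], [6, -1, -2], [-4, 3, 4]].

-1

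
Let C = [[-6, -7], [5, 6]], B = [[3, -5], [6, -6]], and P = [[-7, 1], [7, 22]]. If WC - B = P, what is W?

W = [[4, 4], [2, 5]]

WC = P + B = [[-4, -4], [13, 16]].
Right-multiplying both sides by C⁻¹ gives W = (P + B)C⁻¹.
det C = -1; the adjugate gives C⁻¹ = [[-6, -7], [5, 6]].
W = (P + B)C⁻¹ = [[4, 4], [2, 5]].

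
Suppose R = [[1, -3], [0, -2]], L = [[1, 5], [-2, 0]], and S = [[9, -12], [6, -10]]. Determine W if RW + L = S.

W = [[-4, -2], [-4, 5]]

RW = S − L = [[8, -17], [8, -10]].
R is on the left of W, so left-multiply by R⁻¹: W = R⁻¹(S − L).
det R = -2, so R⁻¹ = [[1, -3/2], [0, -1/2]].
W = R⁻¹(S − L) = [[-4, -2], [-4, 5]].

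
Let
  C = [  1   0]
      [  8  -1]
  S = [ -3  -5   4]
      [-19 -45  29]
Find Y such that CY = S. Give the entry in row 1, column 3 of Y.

4

Since C multiplies Y on the left, Y = C⁻¹S.
C has determinant -1; C⁻¹ = [[1, 0], [8, -1]].
Y = C⁻¹S = [[1, 0], [8, -1]] · [[-3, -5, 4], [-19, -45, 29]] = [[-3, -5, 4], [-5, 5, 3]].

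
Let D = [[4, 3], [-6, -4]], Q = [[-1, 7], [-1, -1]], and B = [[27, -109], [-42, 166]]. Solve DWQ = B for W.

W = D⁻¹BQ⁻¹ (apply D⁻¹ on the left and Q⁻¹ on the right).
det D = 2; the adjugate gives D⁻¹ = [[-2, -3/2], [3, 2]].
det Q = 8, so Q⁻¹ = [[-1/8, -7/8], [1/8, -1/8]].
D⁻¹B = [[9, -31], [-3, 5]].
W = (D⁻¹B)Q⁻¹ = [[-5, -4], [1, 2]].

W = [[-5, -4], [1, 2]]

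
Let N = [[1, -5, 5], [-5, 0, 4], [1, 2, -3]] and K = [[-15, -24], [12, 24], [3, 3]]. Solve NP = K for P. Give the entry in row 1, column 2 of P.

-4

Since N multiplies P on the left, P = N⁻¹K.
N has determinant -3; N⁻¹ = [[8/3, 5/3, 20/3], [11/3, 8/3, 29/3], [10/3, 7/3, 25/3]].
P = N⁻¹K = [[8/3, 5/3, 20/3], [11/3, 8/3, 29/3], [10/3, 7/3, 25/3]] · [[-15, -24], [12, 24], [3, 3]] = [[0, -4], [6, 5], [3, 1]].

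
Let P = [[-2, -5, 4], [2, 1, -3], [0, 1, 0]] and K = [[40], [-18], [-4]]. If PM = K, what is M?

Since P multiplies M on the left, M = P⁻¹K.
P has determinant 2; P⁻¹ = [[3/2, 2, 11/2], [0, 0, 1], [1, 1, 4]].
M = P⁻¹K = [[3/2, 2, 11/2], [0, 0, 1], [1, 1, 4]] · [[40], [-18], [-4]] = [[2], [-4], [6]].

M = [[2], [-4], [6]]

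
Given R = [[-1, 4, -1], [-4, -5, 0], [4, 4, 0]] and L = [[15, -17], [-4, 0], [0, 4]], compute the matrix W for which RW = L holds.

Since R multiplies W on the left, W = R⁻¹L.
det R = -4; the adjugate gives R⁻¹ = [[0, 1, 5/4], [0, -1, -1], [-1, -5, -21/4]].
W = R⁻¹L = [[0, 1, 5/4], [0, -1, -1], [-1, -5, -21/4]] · [[15, -17], [-4, 0], [0, 4]] = [[-4, 5], [4, -4], [5, -4]].

W = [[-4, 5], [4, -4], [5, -4]]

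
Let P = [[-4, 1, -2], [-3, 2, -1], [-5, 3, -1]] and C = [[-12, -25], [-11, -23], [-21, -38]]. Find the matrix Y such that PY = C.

Y = [[5, 6], [0, -3], [-4, -1]]

Since P multiplies Y on the left, Y = P⁻¹C.
P has determinant -4; P⁻¹ = [[-1/4, 5/4, -3/4], [-1/2, 3/2, -1/2], [-1/4, -7/4, 5/4]].
Y = P⁻¹C = [[-1/4, 5/4, -3/4], [-1/2, 3/2, -1/2], [-1/4, -7/4, 5/4]] · [[-12, -25], [-11, -23], [-21, -38]] = [[5, 6], [0, -3], [-4, -1]].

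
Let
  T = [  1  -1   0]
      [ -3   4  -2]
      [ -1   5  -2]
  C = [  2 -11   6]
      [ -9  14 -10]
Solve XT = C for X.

X = [[-3, -1, -2], [6, 5, 0]]

T is on the right of X, so right-multiply by T⁻¹: X = CT⁻¹.
det T = 6; the adjugate gives T⁻¹ = [[1/3, -1/3, 1/3], [-2/3, -1/3, 1/3], [-11/6, -2/3, 1/6]].
X = CT⁻¹ = [[2, -11, 6], [-9, 14, -10]] · [[1/3, -1/3, 1/3], [-2/3, -1/3, 1/3], [-11/6, -2/3, 1/6]] = [[-3, -1, -2], [6, 5, 0]].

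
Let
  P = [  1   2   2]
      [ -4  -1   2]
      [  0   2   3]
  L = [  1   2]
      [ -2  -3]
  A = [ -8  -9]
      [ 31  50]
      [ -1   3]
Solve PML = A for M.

Isolating M: multiply by P⁻¹ from the left and L⁻¹ from the right, so M = P⁻¹AL⁻¹.
det P = 1, so P⁻¹ = [[-7, -2, 6], [12, 3, -10], [-8, -2, 7]].
det L = 1, so L⁻¹ = [[-3, -2], [2, 1]].
P⁻¹A = [[-12, -19], [7, 12], [-5, -7]].
M = (P⁻¹A)L⁻¹ = [[-2, 5], [3, -2], [1, 3]].

M = [[-2, 5], [3, -2], [1, 3]]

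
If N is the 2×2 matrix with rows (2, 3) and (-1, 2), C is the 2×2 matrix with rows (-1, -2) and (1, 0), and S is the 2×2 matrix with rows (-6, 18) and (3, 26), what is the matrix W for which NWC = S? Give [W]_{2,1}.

Left-multiply by N⁻¹ and right-multiply by C⁻¹: W = N⁻¹SC⁻¹.
N has determinant 7; N⁻¹ = [[2/7, -3/7], [1/7, 2/7]].
det C = 2, so C⁻¹ = [[0, 1], [-1/2, -1/2]].
N⁻¹S = [[-3, -6], [0, 10]].
W = (N⁻¹S)C⁻¹ = [[3, 0], [-5, -5]].

-5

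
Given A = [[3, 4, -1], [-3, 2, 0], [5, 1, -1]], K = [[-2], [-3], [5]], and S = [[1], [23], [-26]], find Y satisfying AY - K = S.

AY = S + K = [[-1], [20], [-21]].
Left-multiplying both sides by A⁻¹ gives Y = A⁻¹(S + K).
det A = -5, so A⁻¹ = [[2/5, -3/5, -2/5], [3/5, -2/5, -3/5], [13/5, -17/5, -18/5]].
Y = A⁻¹(S + K) = [[-4], [4], [5]].

Y = [[-4], [4], [5]]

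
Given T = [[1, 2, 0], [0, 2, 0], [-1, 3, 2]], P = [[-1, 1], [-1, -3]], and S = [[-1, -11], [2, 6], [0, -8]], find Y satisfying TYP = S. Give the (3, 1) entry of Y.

Left-multiply by T⁻¹ and right-multiply by P⁻¹: Y = T⁻¹SP⁻¹.
det T = 4; the adjugate gives T⁻¹ = [[1, -1, 0], [0, 1/2, 0], [1/2, -5/4, 1/2]].
P has determinant 4; P⁻¹ = [[-3/4, -1/4], [1/4, -1/4]].
T⁻¹S = [[-3, -17], [1, 3], [-3, -17]].
Y = (T⁻¹S)P⁻¹ = [[-2, 5], [0, -1], [-2, 5]].

-2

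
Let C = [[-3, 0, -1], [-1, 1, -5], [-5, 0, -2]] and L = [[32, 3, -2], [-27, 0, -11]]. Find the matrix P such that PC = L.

P = [[-5, 3, -4], [-1, 0, 6]]

C is on the right of P, so right-multiply by C⁻¹: P = LC⁻¹.
C has determinant 1; C⁻¹ = [[-2, 0, 1], [23, 1, -14], [5, 0, -3]].
P = LC⁻¹ = [[32, 3, -2], [-27, 0, -11]] · [[-2, 0, 1], [23, 1, -14], [5, 0, -3]] = [[-5, 3, -4], [-1, 0, 6]].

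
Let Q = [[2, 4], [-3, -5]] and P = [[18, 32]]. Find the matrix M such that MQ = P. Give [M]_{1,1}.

Since Q sits to the right of M, M = PQ⁻¹.
Q has determinant 2; Q⁻¹ = [[-5/2, -2], [3/2, 1]].
M = PQ⁻¹ = [[18, 32]] · [[-5/2, -2], [3/2, 1]] = [[3, -4]].

3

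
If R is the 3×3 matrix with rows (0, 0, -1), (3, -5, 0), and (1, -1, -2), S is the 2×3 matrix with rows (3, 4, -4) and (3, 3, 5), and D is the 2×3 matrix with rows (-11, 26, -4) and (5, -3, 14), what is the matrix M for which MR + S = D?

M = [[4, -4, -2], [-1, 2, -4]]

MR = D − S = [[-14, 22, 0], [2, -6, 9]].
R is on the right of M, so right-multiply by R⁻¹: M = (D − S)R⁻¹.
R has determinant -2; R⁻¹ = [[-5, -1/2, 5/2], [-3, -1/2, 3/2], [-1, 0, 0]].
M = (D − S)R⁻¹ = [[4, -4, -2], [-1, 2, -4]].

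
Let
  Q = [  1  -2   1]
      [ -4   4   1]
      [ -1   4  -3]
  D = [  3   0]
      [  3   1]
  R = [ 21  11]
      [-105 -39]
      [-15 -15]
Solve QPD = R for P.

Isolating P: multiply by Q⁻¹ from the left and D⁻¹ from the right, so P = Q⁻¹RD⁻¹.
det Q = -2, so Q⁻¹ = [[8, 1, 3], [13/2, 1, 5/2], [6, 1, 2]].
det D = 3; the adjugate gives D⁻¹ = [[1/3, 0], [-1, 1]].
Q⁻¹R = [[18, 4], [-6, -5], [-9, -3]].
P = (Q⁻¹R)D⁻¹ = [[2, 4], [3, -5], [0, -3]].

P = [[2, 4], [3, -5], [0, -3]]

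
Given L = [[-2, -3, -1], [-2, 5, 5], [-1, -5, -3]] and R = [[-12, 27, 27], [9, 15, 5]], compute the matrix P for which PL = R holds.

P = [[6, 3, -6], [0, -2, -5]]

Since L sits to the right of P, P = RL⁻¹.
det L = -2; the adjugate gives L⁻¹ = [[-5, 2, 5], [11/2, -5/2, -6], [-15/2, 7/2, 8]].
P = RL⁻¹ = [[-12, 27, 27], [9, 15, 5]] · [[-5, 2, 5], [11/2, -5/2, -6], [-15/2, 7/2, 8]] = [[6, 3, -6], [0, -2, -5]].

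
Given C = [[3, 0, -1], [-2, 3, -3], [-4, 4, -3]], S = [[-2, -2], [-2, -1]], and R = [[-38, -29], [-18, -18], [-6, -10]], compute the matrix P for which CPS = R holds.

P = [[3, 3], [4, 2], [-1, 0]]

Left-multiply by C⁻¹ and right-multiply by S⁻¹: P = C⁻¹RS⁻¹.
C has determinant 5; C⁻¹ = [[3/5, -4/5, 3/5], [6/5, -13/5, 11/5], [4/5, -12/5, 9/5]].
det S = -2, so S⁻¹ = [[1/2, -1], [-1, 1]].
C⁻¹R = [[-12, -9], [-12, -10], [2, 2]].
P = (C⁻¹R)S⁻¹ = [[3, 3], [4, 2], [-1, 0]].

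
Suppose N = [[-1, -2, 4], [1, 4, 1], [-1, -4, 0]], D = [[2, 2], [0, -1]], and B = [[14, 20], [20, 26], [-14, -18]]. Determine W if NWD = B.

W = [[3, 0], [1, -1], [3, -2]]

Isolating W: multiply by N⁻¹ from the left and D⁻¹ from the right, so W = N⁻¹BD⁻¹.
N has determinant -2; N⁻¹ = [[-2, 8, 9], [1/2, -2, -5/2], [0, 1, 1]].
det D = -2; the adjugate gives D⁻¹ = [[1/2, 1], [0, -1]].
N⁻¹B = [[6, 6], [2, 3], [6, 8]].
W = (N⁻¹B)D⁻¹ = [[3, 0], [1, -1], [3, -2]].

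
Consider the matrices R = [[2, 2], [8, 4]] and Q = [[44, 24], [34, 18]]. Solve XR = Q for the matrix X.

X = [[2, 5], [1, 4]]

Since R sits to the right of X, X = QR⁻¹.
det R = -8; the adjugate gives R⁻¹ = [[-1/2, 1/4], [1, -1/4]].
X = QR⁻¹ = [[44, 24], [34, 18]] · [[-1/2, 1/4], [1, -1/4]] = [[2, 5], [1, 4]].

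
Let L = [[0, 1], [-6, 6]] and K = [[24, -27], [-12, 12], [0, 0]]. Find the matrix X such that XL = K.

L is on the right of X, so right-multiply by L⁻¹: X = KL⁻¹.
det L = 6; the adjugate gives L⁻¹ = [[1, -1/6], [1, 0]].
X = KL⁻¹ = [[24, -27], [-12, 12], [0, 0]] · [[1, -1/6], [1, 0]] = [[-3, -4], [0, 2], [0, 0]].

X = [[-3, -4], [0, 2], [0, 0]]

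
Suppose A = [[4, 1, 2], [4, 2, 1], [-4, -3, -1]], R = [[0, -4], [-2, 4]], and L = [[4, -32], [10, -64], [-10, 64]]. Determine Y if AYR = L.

Y = [[4, -2], [0, 0], [-5, 3]]

Isolating Y: multiply by A⁻¹ from the left and R⁻¹ from the right, so Y = A⁻¹LR⁻¹.
A has determinant -4; A⁻¹ = [[-1/4, 5/4, 3/4], [0, -1, -1], [1, -2, -1]].
det R = -8; the adjugate gives R⁻¹ = [[-1/2, -1/2], [-1/4, 0]].
A⁻¹L = [[4, -24], [0, 0], [-6, 32]].
Y = (A⁻¹L)R⁻¹ = [[4, -2], [0, 0], [-5, 3]].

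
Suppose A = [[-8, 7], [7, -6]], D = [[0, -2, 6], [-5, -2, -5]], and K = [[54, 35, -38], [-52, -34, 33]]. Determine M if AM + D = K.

AM = K − D = [[54, 37, -44], [-47, -32, 38]].
Left-multiplying both sides by A⁻¹ gives M = A⁻¹(K − D).
A has determinant -1; A⁻¹ = [[6, 7], [7, 8]].
M = A⁻¹(K − D) = [[-5, -2, 2], [2, 3, -4]].

M = [[-5, -2, 2], [2, 3, -4]]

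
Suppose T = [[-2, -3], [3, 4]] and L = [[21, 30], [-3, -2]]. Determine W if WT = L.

Since T sits to the right of W, W = LT⁻¹.
T has determinant 1; T⁻¹ = [[4, 3], [-3, -2]].
W = LT⁻¹ = [[21, 30], [-3, -2]] · [[4, 3], [-3, -2]] = [[-6, 3], [-6, -5]].

W = [[-6, 3], [-6, -5]]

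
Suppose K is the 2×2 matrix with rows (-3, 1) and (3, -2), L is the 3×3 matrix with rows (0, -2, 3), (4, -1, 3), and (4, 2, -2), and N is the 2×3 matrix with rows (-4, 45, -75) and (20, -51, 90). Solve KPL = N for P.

P = [[1, 3, -4], [-1, -4, 0]]

Isolating P: multiply by K⁻¹ from the left and L⁻¹ from the right, so P = K⁻¹NL⁻¹.
det K = 3; the adjugate gives K⁻¹ = [[-2/3, -1/3], [-1, -1]].
L has determinant -4; L⁻¹ = [[1, -1/2, 3/4], [-5, 3, -3], [-3, 2, -2]].
K⁻¹N = [[-4, -13, 20], [-16, 6, -15]].
P = (K⁻¹N)L⁻¹ = [[1, 3, -4], [-1, -4, 0]].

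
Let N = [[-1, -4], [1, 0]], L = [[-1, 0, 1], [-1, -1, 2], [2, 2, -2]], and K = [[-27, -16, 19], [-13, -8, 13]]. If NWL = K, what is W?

W = [[5, 0, -4], [-4, 2, 4]]

Left-multiply by N⁻¹ and right-multiply by L⁻¹: W = N⁻¹KL⁻¹.
N has determinant 4; N⁻¹ = [[0, 1], [-1/4, -1/4]].
det L = 2; the adjugate gives L⁻¹ = [[-1, 1, 1/2], [1, 0, 1/2], [0, 1, 1/2]].
N⁻¹K = [[-13, -8, 13], [10, 6, -8]].
W = (N⁻¹K)L⁻¹ = [[5, 0, -4], [-4, 2, 4]].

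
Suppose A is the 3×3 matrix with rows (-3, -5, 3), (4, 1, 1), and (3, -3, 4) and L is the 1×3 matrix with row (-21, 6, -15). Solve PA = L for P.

P = [[0, -3, -3]]

Since A sits to the right of P, P = LA⁻¹.
det A = -1; the adjugate gives A⁻¹ = [[-7, -11, 8], [13, 21, -15], [15, 24, -17]].
P = LA⁻¹ = [[-21, 6, -15]] · [[-7, -11, 8], [13, 21, -15], [15, 24, -17]] = [[0, -3, -3]].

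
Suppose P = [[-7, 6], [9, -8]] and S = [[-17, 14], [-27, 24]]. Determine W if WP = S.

W = [[5, 2], [0, -3]]

Since P sits to the right of W, W = SP⁻¹.
det P = 2, so P⁻¹ = [[-4, -3], [-9/2, -7/2]].
W = SP⁻¹ = [[-17, 14], [-27, 24]] · [[-4, -3], [-9/2, -7/2]] = [[5, 2], [0, -3]].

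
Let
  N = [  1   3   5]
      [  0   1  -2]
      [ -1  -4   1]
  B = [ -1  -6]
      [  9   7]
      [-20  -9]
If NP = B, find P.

Left-multiplying both sides by N⁻¹ gives P = N⁻¹B.
N has determinant 4; N⁻¹ = [[-7/4, -23/4, -11/4], [1/2, 3/2, 1/2], [1/4, 1/4, 1/4]].
P = N⁻¹B = [[-7/4, -23/4, -11/4], [1/2, 3/2, 1/2], [1/4, 1/4, 1/4]] · [[-1, -6], [9, 7], [-20, -9]] = [[5, -5], [3, 3], [-3, -2]].

P = [[5, -5], [3, 3], [-3, -2]]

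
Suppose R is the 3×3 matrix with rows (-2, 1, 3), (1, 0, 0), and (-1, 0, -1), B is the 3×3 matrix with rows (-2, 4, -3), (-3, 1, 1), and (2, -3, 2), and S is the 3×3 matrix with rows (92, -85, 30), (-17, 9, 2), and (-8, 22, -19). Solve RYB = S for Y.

Y = [[1, 5, 0], [4, 1, -3], [-4, -3, 4]]

Left-multiply by R⁻¹ and right-multiply by B⁻¹: Y = R⁻¹SB⁻¹.
det R = 1, so R⁻¹ = [[0, 1, 0], [1, 5, 3], [0, -1, -1]].
B has determinant 1; B⁻¹ = [[5, 1, 7], [8, 2, 11], [7, 2, 10]].
R⁻¹S = [[-17, 9, 2], [-17, 26, -17], [25, -31, 17]].
Y = (R⁻¹S)B⁻¹ = [[1, 5, 0], [4, 1, -3], [-4, -3, 4]].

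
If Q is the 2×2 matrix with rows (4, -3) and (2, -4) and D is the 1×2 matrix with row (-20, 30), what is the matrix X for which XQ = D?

Right-multiplying both sides by Q⁻¹ gives X = DQ⁻¹.
det Q = -10; the adjugate gives Q⁻¹ = [[2/5, -3/10], [1/5, -2/5]].
X = DQ⁻¹ = [[-20, 30]] · [[2/5, -3/10], [1/5, -2/5]] = [[-2, -6]].

X = [[-2, -6]]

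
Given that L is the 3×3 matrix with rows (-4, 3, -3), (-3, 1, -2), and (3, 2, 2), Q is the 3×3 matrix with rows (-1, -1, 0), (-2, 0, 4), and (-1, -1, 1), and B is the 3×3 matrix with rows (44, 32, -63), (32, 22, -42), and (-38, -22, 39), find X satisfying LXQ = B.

Isolating X: multiply by L⁻¹ from the left and Q⁻¹ from the right, so X = L⁻¹BQ⁻¹.
det L = 3; the adjugate gives L⁻¹ = [[2, -4, -1], [0, 1/3, 1/3], [-3, 17/3, 5/3]].
det Q = -2; the adjugate gives Q⁻¹ = [[-2, -1/2, 2], [1, 1/2, -2], [-1, 0, 1]].
L⁻¹B = [[-2, -2, 3], [-2, 0, -1], [-14, -8, 16]].
X = (L⁻¹B)Q⁻¹ = [[-1, 0, 3], [5, 1, -5], [4, 3, 4]].

X = [[-1, 0, 3], [5, 1, -5], [4, 3, 4]]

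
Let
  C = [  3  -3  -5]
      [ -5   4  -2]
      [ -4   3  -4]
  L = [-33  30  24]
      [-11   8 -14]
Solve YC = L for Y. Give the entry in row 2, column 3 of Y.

Right-multiplying both sides by C⁻¹ gives Y = LC⁻¹.
det C = 1, so C⁻¹ = [[-10, -27, 26], [-12, -32, 31], [1, 3, -3]].
Y = LC⁻¹ = [[-33, 30, 24], [-11, 8, -14]] · [[-10, -27, 26], [-12, -32, 31], [1, 3, -3]] = [[-6, 3, 0], [0, -1, 4]].

4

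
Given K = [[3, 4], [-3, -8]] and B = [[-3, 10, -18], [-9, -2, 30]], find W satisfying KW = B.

Left-multiplying both sides by K⁻¹ gives W = K⁻¹B.
det K = -12, so K⁻¹ = [[2/3, 1/3], [-1/4, -1/4]].
W = K⁻¹B = [[2/3, 1/3], [-1/4, -1/4]] · [[-3, 10, -18], [-9, -2, 30]] = [[-5, 6, -2], [3, -2, -3]].

W = [[-5, 6, -2], [3, -2, -3]]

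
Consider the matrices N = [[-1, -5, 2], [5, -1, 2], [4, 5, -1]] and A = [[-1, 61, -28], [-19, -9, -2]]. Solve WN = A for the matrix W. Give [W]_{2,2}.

-1

Since N sits to the right of W, W = AN⁻¹.
det N = 2, so N⁻¹ = [[-9/2, 5/2, -4], [13/2, -7/2, 6], [29/2, -15/2, 13]].
W = AN⁻¹ = [[-1, 61, -28], [-19, -9, -2]] · [[-9/2, 5/2, -4], [13/2, -7/2, 6], [29/2, -15/2, 13]] = [[-5, -6, 6], [-2, -1, -4]].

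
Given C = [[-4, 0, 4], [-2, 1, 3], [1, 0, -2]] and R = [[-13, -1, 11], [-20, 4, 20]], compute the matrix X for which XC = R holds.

X = [[4, -1, 1], [4, 4, 4]]

Right-multiplying both sides by C⁻¹ gives X = RC⁻¹.
C has determinant 4; C⁻¹ = [[-1/2, 0, -1], [-1/4, 1, 1], [-1/4, 0, -1]].
X = RC⁻¹ = [[-13, -1, 11], [-20, 4, 20]] · [[-1/2, 0, -1], [-1/4, 1, 1], [-1/4, 0, -1]] = [[4, -1, 1], [4, 4, 4]].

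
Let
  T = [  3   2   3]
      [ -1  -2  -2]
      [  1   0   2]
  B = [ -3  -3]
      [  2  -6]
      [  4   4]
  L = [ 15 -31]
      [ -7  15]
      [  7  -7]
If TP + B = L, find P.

P = [[5, -1], [3, -5], [-1, -5]]

TP = L − B = [[18, -28], [-9, 21], [3, -11]].
Left-multiplying both sides by T⁻¹ gives P = T⁻¹(L − B).
T has determinant -6; T⁻¹ = [[2/3, 2/3, -1/3], [0, -1/2, -1/2], [-1/3, -1/3, 2/3]].
P = T⁻¹(L − B) = [[5, -1], [3, -5], [-1, -5]].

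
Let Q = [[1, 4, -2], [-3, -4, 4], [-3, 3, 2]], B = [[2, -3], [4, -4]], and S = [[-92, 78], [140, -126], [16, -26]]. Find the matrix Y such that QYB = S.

Isolating Y: multiply by Q⁻¹ from the left and B⁻¹ from the right, so Y = Q⁻¹SB⁻¹.
Q has determinant -2; Q⁻¹ = [[10, 7, -4], [3, 2, -1], [21/2, 15/2, -4]].
B has determinant 4; B⁻¹ = [[-1, 3/4], [-1, 1/2]].
Q⁻¹S = [[-4, 2], [-12, 8], [20, -22]].
Y = (Q⁻¹S)B⁻¹ = [[2, -2], [4, -5], [2, 4]].

Y = [[2, -2], [4, -5], [2, 4]]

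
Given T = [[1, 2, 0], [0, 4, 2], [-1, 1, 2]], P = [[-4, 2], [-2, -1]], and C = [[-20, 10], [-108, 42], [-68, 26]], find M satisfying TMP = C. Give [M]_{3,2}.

Left-multiply by T⁻¹ and right-multiply by P⁻¹: M = T⁻¹CP⁻¹.
T has determinant 2; T⁻¹ = [[3, -2, 2], [-1, 1, -1], [2, -3/2, 2]].
P has determinant 8; P⁻¹ = [[-1/8, -1/4], [1/4, -1/2]].
T⁻¹C = [[20, -2], [-20, 6], [-14, 9]].
M = (T⁻¹C)P⁻¹ = [[-3, -4], [4, 2], [4, -1]].

-1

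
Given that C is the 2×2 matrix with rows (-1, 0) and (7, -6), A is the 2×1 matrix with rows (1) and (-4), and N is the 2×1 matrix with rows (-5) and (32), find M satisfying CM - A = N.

CM = N + A = [[-4], [28]].
Since C multiplies M on the left, M = C⁻¹(N + A).
C has determinant 6; C⁻¹ = [[-1, 0], [-7/6, -1/6]].
M = C⁻¹(N + A) = [[4], [0]].

M = [[4], [0]]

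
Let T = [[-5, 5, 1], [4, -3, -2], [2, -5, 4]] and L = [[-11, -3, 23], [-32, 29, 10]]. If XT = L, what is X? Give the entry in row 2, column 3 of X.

0

Right-multiplying both sides by T⁻¹ gives X = LT⁻¹.
det T = -4, so T⁻¹ = [[11/2, 25/4, 7/4], [5, 11/2, 3/2], [7/2, 15/4, 5/4]].
X = LT⁻¹ = [[-11, -3, 23], [-32, 29, 10]] · [[11/2, 25/4, 7/4], [5, 11/2, 3/2], [7/2, 15/4, 5/4]] = [[5, 1, 5], [4, -3, 0]].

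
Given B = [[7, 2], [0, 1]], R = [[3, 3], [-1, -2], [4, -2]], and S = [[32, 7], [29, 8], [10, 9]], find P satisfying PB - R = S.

P = [[5, 0], [4, -2], [2, 3]]

PB = S + R = [[35, 10], [28, 6], [14, 7]].
Since B sits to the right of P, P = (S + R)B⁻¹.
det B = 7; the adjugate gives B⁻¹ = [[1/7, -2/7], [0, 1]].
P = (S + R)B⁻¹ = [[5, 0], [4, -2], [2, 3]].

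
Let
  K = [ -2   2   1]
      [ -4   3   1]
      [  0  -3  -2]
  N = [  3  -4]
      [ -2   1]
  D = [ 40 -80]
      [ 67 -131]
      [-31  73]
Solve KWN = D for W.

W = [[-5, -2], [5, 5], [4, 2]]

Left-multiply by K⁻¹ and right-multiply by N⁻¹: W = K⁻¹DN⁻¹.
det K = 2, so K⁻¹ = [[-3/2, 1/2, -1/2], [-4, 2, -1], [6, -3, 1]].
N has determinant -5; N⁻¹ = [[-1/5, -4/5], [-2/5, -3/5]].
K⁻¹D = [[-11, 18], [5, -15], [8, -14]].
W = (K⁻¹D)N⁻¹ = [[-5, -2], [5, 5], [4, 2]].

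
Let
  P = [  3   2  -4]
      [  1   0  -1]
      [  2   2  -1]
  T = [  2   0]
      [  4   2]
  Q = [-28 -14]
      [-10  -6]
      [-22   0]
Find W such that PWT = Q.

Left-multiply by P⁻¹ and right-multiply by T⁻¹: W = P⁻¹QT⁻¹.
det P = -4; the adjugate gives P⁻¹ = [[-1/2, 3/2, 1/2], [1/4, -5/4, 1/4], [-1/2, 1/2, 1/2]].
det T = 4; the adjugate gives T⁻¹ = [[1/2, 0], [-1, 1/2]].
P⁻¹Q = [[-12, -2], [0, 4], [-2, 4]].
W = (P⁻¹Q)T⁻¹ = [[-4, -1], [-4, 2], [-5, 2]].

W = [[-4, -1], [-4, 2], [-5, 2]]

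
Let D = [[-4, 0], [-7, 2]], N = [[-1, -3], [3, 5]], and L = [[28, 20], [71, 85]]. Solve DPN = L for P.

P = [[-5, -4], [-5, 2]]

P = D⁻¹LN⁻¹ (apply D⁻¹ on the left and N⁻¹ on the right).
det D = -8; the adjugate gives D⁻¹ = [[-1/4, 0], [-7/8, 1/2]].
det N = 4, so N⁻¹ = [[5/4, 3/4], [-3/4, -1/4]].
D⁻¹L = [[-7, -5], [11, 25]].
P = (D⁻¹L)N⁻¹ = [[-5, -4], [-5, 2]].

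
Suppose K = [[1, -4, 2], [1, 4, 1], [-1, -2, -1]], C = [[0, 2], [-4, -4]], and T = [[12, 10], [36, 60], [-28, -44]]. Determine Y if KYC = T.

Y = [[1, -3], [2, -1], [3, -2]]

Y = K⁻¹TC⁻¹ (apply K⁻¹ on the left and C⁻¹ on the right).
det K = 2; the adjugate gives K⁻¹ = [[-1, -4, -6], [0, 1/2, 1/2], [1, 3, 4]].
C has determinant 8; C⁻¹ = [[-1/2, -1/4], [1/2, 0]].
K⁻¹T = [[12, 14], [4, 8], [8, 14]].
Y = (K⁻¹T)C⁻¹ = [[1, -3], [2, -1], [3, -2]].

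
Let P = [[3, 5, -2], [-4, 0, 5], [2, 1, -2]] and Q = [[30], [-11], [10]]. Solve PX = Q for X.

X = [[4], [4], [1]]

Left-multiplying both sides by P⁻¹ gives X = P⁻¹Q.
det P = 3; the adjugate gives P⁻¹ = [[-5/3, 8/3, 25/3], [2/3, -2/3, -7/3], [-4/3, 7/3, 20/3]].
X = P⁻¹Q = [[-5/3, 8/3, 25/3], [2/3, -2/3, -7/3], [-4/3, 7/3, 20/3]] · [[30], [-11], [10]] = [[4], [4], [1]].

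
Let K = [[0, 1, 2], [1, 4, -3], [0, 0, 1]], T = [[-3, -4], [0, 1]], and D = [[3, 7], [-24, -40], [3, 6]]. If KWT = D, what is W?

Isolating W: multiply by K⁻¹ from the left and T⁻¹ from the right, so W = K⁻¹DT⁻¹.
det K = -1; the adjugate gives K⁻¹ = [[-4, 1, 11], [1, 0, -2], [0, 0, 1]].
det T = -3; the adjugate gives T⁻¹ = [[-1/3, -4/3], [0, 1]].
K⁻¹D = [[-3, -2], [-3, -5], [3, 6]].
W = (K⁻¹D)T⁻¹ = [[1, 2], [1, -1], [-1, 2]].

W = [[1, 2], [1, -1], [-1, 2]]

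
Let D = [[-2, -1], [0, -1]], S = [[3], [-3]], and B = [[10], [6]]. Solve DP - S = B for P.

DP = B + S = [[13], [3]].
Since D multiplies P on the left, P = D⁻¹(B + S).
D has determinant 2; D⁻¹ = [[-1/2, 1/2], [0, -1]].
P = D⁻¹(B + S) = [[-5], [-3]].

P = [[-5], [-3]]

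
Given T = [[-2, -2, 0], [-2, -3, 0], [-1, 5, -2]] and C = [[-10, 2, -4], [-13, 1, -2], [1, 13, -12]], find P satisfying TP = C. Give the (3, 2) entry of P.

-3

Since T multiplies P on the left, P = T⁻¹C.
det T = -4; the adjugate gives T⁻¹ = [[-3/2, 1, 0], [1, -1, 0], [13/4, -3, -1/2]].
P = T⁻¹C = [[-3/2, 1, 0], [1, -1, 0], [13/4, -3, -1/2]] · [[-10, 2, -4], [-13, 1, -2], [1, 13, -12]] = [[2, -2, 4], [3, 1, -2], [6, -3, -1]].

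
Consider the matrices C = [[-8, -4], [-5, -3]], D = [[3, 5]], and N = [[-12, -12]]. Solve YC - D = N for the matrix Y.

YC = N + D = [[-9, -7]].
Right-multiplying both sides by C⁻¹ gives Y = (N + D)C⁻¹.
C has determinant 4; C⁻¹ = [[-3/4, 1], [5/4, -2]].
Y = (N + D)C⁻¹ = [[-2, 5]].

Y = [[-2, 5]]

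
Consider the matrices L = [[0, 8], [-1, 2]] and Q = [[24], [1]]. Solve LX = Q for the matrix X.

L is on the left of X, so left-multiply by L⁻¹: X = L⁻¹Q.
L has determinant 8; L⁻¹ = [[1/4, -1], [1/8, 0]].
X = L⁻¹Q = [[1/4, -1], [1/8, 0]] · [[24], [1]] = [[5], [3]].

X = [[5], [3]]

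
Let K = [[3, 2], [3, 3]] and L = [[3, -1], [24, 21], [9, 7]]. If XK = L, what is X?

X = [[4, -3], [3, 5], [2, 1]]

Since K sits to the right of X, X = LK⁻¹.
det K = 3; the adjugate gives K⁻¹ = [[1, -2/3], [-1, 1]].
X = LK⁻¹ = [[3, -1], [24, 21], [9, 7]] · [[1, -2/3], [-1, 1]] = [[4, -3], [3, 5], [2, 1]].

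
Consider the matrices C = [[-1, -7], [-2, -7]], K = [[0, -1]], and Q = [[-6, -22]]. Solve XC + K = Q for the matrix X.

X = [[0, 3]]

XC = Q − K = [[-6, -21]].
C is on the right of X, so right-multiply by C⁻¹: X = (Q − K)C⁻¹.
det C = -7, so C⁻¹ = [[1, -1], [-2/7, 1/7]].
X = (Q − K)C⁻¹ = [[0, 3]].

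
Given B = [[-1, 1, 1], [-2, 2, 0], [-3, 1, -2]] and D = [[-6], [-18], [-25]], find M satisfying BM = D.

Left-multiplying both sides by B⁻¹ gives M = B⁻¹D.
det B = 4; the adjugate gives B⁻¹ = [[-1, 3/4, -1/2], [-1, 5/4, -1/2], [1, -1/2, 0]].
M = B⁻¹D = [[-1, 3/4, -1/2], [-1, 5/4, -1/2], [1, -1/2, 0]] · [[-6], [-18], [-25]] = [[5], [-4], [3]].

M = [[5], [-4], [3]]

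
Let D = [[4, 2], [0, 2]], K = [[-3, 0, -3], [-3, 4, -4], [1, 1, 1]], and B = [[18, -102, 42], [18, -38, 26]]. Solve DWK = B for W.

Isolating W: multiply by D⁻¹ from the left and K⁻¹ from the right, so W = D⁻¹BK⁻¹.
det D = 8, so D⁻¹ = [[1/4, -1/4], [0, 1/2]].
K has determinant -3; K⁻¹ = [[-8/3, 1, -4], [1/3, 0, 1], [7/3, -1, 4]].
D⁻¹B = [[0, -16, 4], [9, -19, 13]].
W = (D⁻¹B)K⁻¹ = [[4, -4, 0], [0, -4, -3]].

W = [[4, -4, 0], [0, -4, -3]]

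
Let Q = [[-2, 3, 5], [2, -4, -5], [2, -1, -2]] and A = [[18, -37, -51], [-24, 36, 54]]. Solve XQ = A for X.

Q is on the right of X, so right-multiply by Q⁻¹: X = AQ⁻¹.
Q has determinant 6; Q⁻¹ = [[1/2, 1/6, 5/6], [-1, -1, 0], [1, 2/3, 1/3]].
X = AQ⁻¹ = [[18, -37, -51], [-24, 36, 54]] · [[1/2, 1/6, 5/6], [-1, -1, 0], [1, 2/3, 1/3]] = [[-5, 6, -2], [6, -4, -2]].

X = [[-5, 6, -2], [6, -4, -2]]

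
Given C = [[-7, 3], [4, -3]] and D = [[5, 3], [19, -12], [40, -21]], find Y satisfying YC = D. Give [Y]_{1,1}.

Since C sits to the right of Y, Y = DC⁻¹.
C has determinant 9; C⁻¹ = [[-1/3, -1/3], [-4/9, -7/9]].
Y = DC⁻¹ = [[5, 3], [19, -12], [40, -21]] · [[-1/3, -1/3], [-4/9, -7/9]] = [[-3, -4], [-1, 3], [-4, 3]].

-3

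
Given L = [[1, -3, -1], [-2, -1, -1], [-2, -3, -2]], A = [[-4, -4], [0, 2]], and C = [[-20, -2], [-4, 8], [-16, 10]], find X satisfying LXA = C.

X = [[0, -1], [-2, -3], [1, -1]]

X = L⁻¹CA⁻¹ (apply L⁻¹ on the left and A⁻¹ on the right).
det L = 1, so L⁻¹ = [[-1, -3, 2], [-2, -4, 3], [4, 9, -7]].
det A = -8, so A⁻¹ = [[-1/4, -1/2], [0, 1/2]].
L⁻¹C = [[0, -2], [8, 2], [-4, -6]].
X = (L⁻¹C)A⁻¹ = [[0, -1], [-2, -3], [1, -1]].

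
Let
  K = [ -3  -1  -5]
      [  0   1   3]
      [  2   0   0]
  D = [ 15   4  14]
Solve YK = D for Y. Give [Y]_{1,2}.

3

K is on the right of Y, so right-multiply by K⁻¹: Y = DK⁻¹.
det K = 4; the adjugate gives K⁻¹ = [[0, 0, 1/2], [3/2, 5/2, 9/4], [-1/2, -1/2, -3/4]].
Y = DK⁻¹ = [[15, 4, 14]] · [[0, 0, 1/2], [3/2, 5/2, 9/4], [-1/2, -1/2, -3/4]] = [[-1, 3, 6]].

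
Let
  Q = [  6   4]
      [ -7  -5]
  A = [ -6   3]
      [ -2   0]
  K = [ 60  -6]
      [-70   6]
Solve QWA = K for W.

Left-multiply by Q⁻¹ and right-multiply by A⁻¹: W = Q⁻¹KA⁻¹.
det Q = -2; the adjugate gives Q⁻¹ = [[5/2, 2], [-7/2, -3]].
det A = 6, so A⁻¹ = [[0, -1/2], [1/3, -1]].
Q⁻¹K = [[10, -3], [0, 3]].
W = (Q⁻¹K)A⁻¹ = [[-1, -2], [1, -3]].

W = [[-1, -2], [1, -3]]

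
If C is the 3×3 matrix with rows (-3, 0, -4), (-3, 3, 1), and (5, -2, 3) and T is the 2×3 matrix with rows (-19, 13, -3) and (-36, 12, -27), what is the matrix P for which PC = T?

P = [[0, 3, -2], [5, 2, -3]]

Right-multiplying both sides by C⁻¹ gives P = TC⁻¹.
det C = 3, so C⁻¹ = [[11/3, 8/3, 4], [14/3, 11/3, 5], [-3, -2, -3]].
P = TC⁻¹ = [[-19, 13, -3], [-36, 12, -27]] · [[11/3, 8/3, 4], [14/3, 11/3, 5], [-3, -2, -3]] = [[0, 3, -2], [5, 2, -3]].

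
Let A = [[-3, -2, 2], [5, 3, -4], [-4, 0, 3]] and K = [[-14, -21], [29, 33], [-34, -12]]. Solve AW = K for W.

Left-multiplying both sides by A⁻¹ gives W = A⁻¹K.
A has determinant -5; A⁻¹ = [[-9/5, -6/5, -2/5], [-1/5, 1/5, 2/5], [-12/5, -8/5, -1/5]].
W = A⁻¹K = [[-9/5, -6/5, -2/5], [-1/5, 1/5, 2/5], [-12/5, -8/5, -1/5]] · [[-14, -21], [29, 33], [-34, -12]] = [[4, 3], [-5, 6], [-6, 0]].

W = [[4, 3], [-5, 6], [-6, 0]]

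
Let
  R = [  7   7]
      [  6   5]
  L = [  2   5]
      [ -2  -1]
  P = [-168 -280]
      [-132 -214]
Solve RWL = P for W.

W = R⁻¹PL⁻¹ (apply R⁻¹ on the left and L⁻¹ on the right).
det R = -7, so R⁻¹ = [[-5/7, 1], [6/7, -1]].
det L = 8; the adjugate gives L⁻¹ = [[-1/8, -5/8], [1/4, 1/4]].
R⁻¹P = [[-12, -14], [-12, -26]].
W = (R⁻¹P)L⁻¹ = [[-2, 4], [-5, 1]].

W = [[-2, 4], [-5, 1]]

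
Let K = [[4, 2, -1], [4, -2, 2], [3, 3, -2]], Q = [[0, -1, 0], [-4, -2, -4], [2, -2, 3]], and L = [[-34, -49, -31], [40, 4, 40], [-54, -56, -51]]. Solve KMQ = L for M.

M = [[5, 0, 0], [1, 5, 3], [-1, 0, 3]]

Left-multiply by K⁻¹ and right-multiply by Q⁻¹: M = K⁻¹LQ⁻¹.
det K = 2, so K⁻¹ = [[-1, 1/2, 1], [7, -5/2, -6], [9, -3, -8]].
Q has determinant -4; Q⁻¹ = [[7/2, -3/4, -1], [-1, 0, 0], [-3, 1/2, 1]].
K⁻¹L = [[0, -5, 0], [-14, -17, -11], [6, -5, 9]].
M = (K⁻¹L)Q⁻¹ = [[5, 0, 0], [1, 5, 3], [-1, 0, 3]].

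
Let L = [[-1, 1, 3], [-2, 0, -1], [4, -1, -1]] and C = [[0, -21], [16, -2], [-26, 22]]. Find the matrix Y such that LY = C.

Left-multiplying both sides by L⁻¹ gives Y = L⁻¹C.
det L = 1; the adjugate gives L⁻¹ = [[-1, -2, -1], [-6, -11, -7], [2, 3, 2]].
Y = L⁻¹C = [[-1, -2, -1], [-6, -11, -7], [2, 3, 2]] · [[0, -21], [16, -2], [-26, 22]] = [[-6, 3], [6, -6], [-4, -4]].

Y = [[-6, 3], [6, -6], [-4, -4]]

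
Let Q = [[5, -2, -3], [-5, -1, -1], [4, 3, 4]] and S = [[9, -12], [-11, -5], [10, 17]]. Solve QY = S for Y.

Left-multiplying both sides by Q⁻¹ gives Y = Q⁻¹S.
det Q = -4, so Q⁻¹ = [[1/4, 1/4, 1/4], [-4, -8, -5], [11/4, 23/4, 15/4]].
Y = Q⁻¹S = [[1/4, 1/4, 1/4], [-4, -8, -5], [11/4, 23/4, 15/4]] · [[9, -12], [-11, -5], [10, 17]] = [[2, 0], [2, 3], [-1, 2]].

Y = [[2, 0], [2, 3], [-1, 2]]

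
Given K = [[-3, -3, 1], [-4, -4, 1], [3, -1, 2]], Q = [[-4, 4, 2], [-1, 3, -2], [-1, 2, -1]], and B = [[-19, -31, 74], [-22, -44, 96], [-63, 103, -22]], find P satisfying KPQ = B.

P = [[0, 5, 5], [-3, 2, -3], [3, 0, -2]]

Left-multiply by K⁻¹ and right-multiply by Q⁻¹: P = K⁻¹BQ⁻¹.
det K = 4, so K⁻¹ = [[-7/4, 5/4, 1/4], [11/4, -9/4, -1/4], [4, -3, 0]].
Q has determinant 2; Q⁻¹ = [[1/2, 4, -7], [1/2, 3, -5], [1/2, 2, -4]].
K⁻¹B = [[-10, 25, -15], [13, -12, -7], [-10, 8, 8]].
P = (K⁻¹B)Q⁻¹ = [[0, 5, 5], [-3, 2, -3], [3, 0, -2]].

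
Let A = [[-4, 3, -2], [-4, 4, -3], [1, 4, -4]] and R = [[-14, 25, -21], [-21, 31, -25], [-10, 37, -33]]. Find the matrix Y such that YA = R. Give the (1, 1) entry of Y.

A is on the right of Y, so right-multiply by A⁻¹: Y = RA⁻¹.
det A = -1, so A⁻¹ = [[4, -4, 1], [19, -18, 4], [20, -19, 4]].
Y = RA⁻¹ = [[-14, 25, -21], [-21, 31, -25], [-10, 37, -33]] · [[4, -4, 1], [19, -18, 4], [20, -19, 4]] = [[-1, 5, 2], [5, 1, 3], [3, 1, 6]].

-1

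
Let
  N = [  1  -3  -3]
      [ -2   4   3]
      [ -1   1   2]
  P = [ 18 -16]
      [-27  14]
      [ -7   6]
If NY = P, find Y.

Since N multiplies Y on the left, Y = N⁻¹P.
det N = -4, so N⁻¹ = [[-5/4, -3/4, -3/4], [-1/4, 1/4, -3/4], [-1/2, -1/2, 1/2]].
Y = N⁻¹P = [[-5/4, -3/4, -3/4], [-1/4, 1/4, -3/4], [-1/2, -1/2, 1/2]] · [[18, -16], [-27, 14], [-7, 6]] = [[3, 5], [-6, 3], [1, 4]].

Y = [[3, 5], [-6, 3], [1, 4]]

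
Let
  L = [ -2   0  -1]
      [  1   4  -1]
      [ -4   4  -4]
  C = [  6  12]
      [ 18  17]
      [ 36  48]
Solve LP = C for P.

P = [[0, -5], [3, 5], [-6, -2]]

Since L multiplies P on the left, P = L⁻¹C.
det L = 4, so L⁻¹ = [[-3, -1, 1], [2, 1, -3/4], [5, 2, -2]].
P = L⁻¹C = [[-3, -1, 1], [2, 1, -3/4], [5, 2, -2]] · [[6, 12], [18, 17], [36, 48]] = [[0, -5], [3, 5], [-6, -2]].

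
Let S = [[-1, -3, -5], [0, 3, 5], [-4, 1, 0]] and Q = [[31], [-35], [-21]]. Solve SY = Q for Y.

Left-multiplying both sides by S⁻¹ gives Y = S⁻¹Q.
S has determinant 5; S⁻¹ = [[-1, -1, 0], [-4, -4, 1], [12/5, 13/5, -3/5]].
Y = S⁻¹Q = [[-1, -1, 0], [-4, -4, 1], [12/5, 13/5, -3/5]] · [[31], [-35], [-21]] = [[4], [-5], [-4]].

Y = [[4], [-5], [-4]]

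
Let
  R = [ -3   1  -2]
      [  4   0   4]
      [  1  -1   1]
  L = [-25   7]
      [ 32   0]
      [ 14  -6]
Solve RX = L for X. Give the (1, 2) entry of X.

-1

Left-multiplying both sides by R⁻¹ gives X = R⁻¹L.
det R = -4; the adjugate gives R⁻¹ = [[-1, -1/4, -1], [0, 1/4, -1], [1, 1/2, 1]].
X = R⁻¹L = [[-1, -1/4, -1], [0, 1/4, -1], [1, 1/2, 1]] · [[-25, 7], [32, 0], [14, -6]] = [[3, -1], [-6, 6], [5, 1]].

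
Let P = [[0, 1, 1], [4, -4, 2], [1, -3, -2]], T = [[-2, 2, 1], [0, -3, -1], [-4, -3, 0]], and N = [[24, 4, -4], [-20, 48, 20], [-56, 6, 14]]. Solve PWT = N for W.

Isolating W: multiply by P⁻¹ from the left and T⁻¹ from the right, so W = P⁻¹NT⁻¹.
det P = 2, so P⁻¹ = [[7, -1/2, 3], [5, -1/2, 2], [-4, 1/2, -2]].
det T = 2; the adjugate gives T⁻¹ = [[-3/2, -3/2, 1/2], [2, 2, -1], [-6, -7, 3]].
P⁻¹N = [[10, 22, 4], [18, 8, -2], [6, -4, -2]].
W = (P⁻¹N)T⁻¹ = [[5, 1, -5], [1, 3, -5], [-5, -3, 1]].

W = [[5, 1, -5], [1, 3, -5], [-5, -3, 1]]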